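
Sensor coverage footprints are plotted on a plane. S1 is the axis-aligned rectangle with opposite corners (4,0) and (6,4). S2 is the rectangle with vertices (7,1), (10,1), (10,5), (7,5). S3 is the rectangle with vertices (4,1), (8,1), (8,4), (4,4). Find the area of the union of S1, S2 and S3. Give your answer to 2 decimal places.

By inclusion–exclusion:
Individual areas: |S1| = 8, |S2| = 12, |S3| = 12.
|S1∩S2| = 0 (no overlap).
|S1∩S3|: x∈[4,6], y∈[1,4] → 2·3 = 6.
|S2∩S3|: x∈[7,8], y∈[1,4] → 1·3 = 3.
|S1∩S2∩S3| = 0.
|S1 ∪ S2 ∪ S3| = 32 − 9 + 0 = 23.00.

23.00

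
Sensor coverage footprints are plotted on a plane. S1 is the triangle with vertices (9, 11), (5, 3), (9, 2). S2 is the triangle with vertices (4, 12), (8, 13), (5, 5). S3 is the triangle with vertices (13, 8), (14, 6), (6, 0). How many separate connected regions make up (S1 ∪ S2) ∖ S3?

(S1 ∪ S2) ∖ S3 splits into 3 disjoint pieces (area 0.0312, area 17.2674, area 14.5).

3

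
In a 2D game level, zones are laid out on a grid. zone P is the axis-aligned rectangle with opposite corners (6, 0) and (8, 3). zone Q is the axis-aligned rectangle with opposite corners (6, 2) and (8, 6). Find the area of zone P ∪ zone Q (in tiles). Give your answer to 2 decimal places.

12.00

By inclusion–exclusion:
Individual areas: |zone P| = 6, |zone Q| = 8.
|zone P∩zone Q|: x∈[6,8], y∈[2,3] → 2·1 = 2.
|zone P ∪ zone Q| = 14 − 2 = 12.00.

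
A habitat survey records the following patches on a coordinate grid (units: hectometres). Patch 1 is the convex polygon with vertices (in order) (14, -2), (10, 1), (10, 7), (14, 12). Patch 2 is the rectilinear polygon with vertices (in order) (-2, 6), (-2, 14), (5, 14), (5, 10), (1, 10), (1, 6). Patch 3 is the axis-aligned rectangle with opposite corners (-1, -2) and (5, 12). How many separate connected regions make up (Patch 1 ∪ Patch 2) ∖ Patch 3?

(Patch 1 ∪ Patch 2) ∖ Patch 3 splits into 2 disjoint pieces (area 40, area 20).

2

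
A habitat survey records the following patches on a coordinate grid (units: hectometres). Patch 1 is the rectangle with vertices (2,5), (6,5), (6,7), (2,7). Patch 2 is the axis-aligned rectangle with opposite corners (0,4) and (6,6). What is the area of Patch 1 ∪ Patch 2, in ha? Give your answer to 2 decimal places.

16.00

By inclusion–exclusion:
Individual areas: |Patch 1| = 8, |Patch 2| = 12.
|Patch 1∩Patch 2|: x∈[2,6], y∈[5,6] → 4·1 = 4.
|Patch 1 ∪ Patch 2| = 20 − 4 = 16.00.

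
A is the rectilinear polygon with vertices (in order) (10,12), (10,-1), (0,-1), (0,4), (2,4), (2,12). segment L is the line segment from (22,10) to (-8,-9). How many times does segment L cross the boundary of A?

2

The segment meets the boundary at (4.632,-1), (10,2.4).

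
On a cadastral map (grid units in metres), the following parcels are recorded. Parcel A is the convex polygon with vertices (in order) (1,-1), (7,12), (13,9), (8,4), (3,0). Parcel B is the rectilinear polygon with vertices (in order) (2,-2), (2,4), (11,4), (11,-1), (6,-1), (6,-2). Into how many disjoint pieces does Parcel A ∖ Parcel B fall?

Parcel A ∖ Parcel B splits into 2 disjoint pieces (area 0.8333, area 41.2692).

2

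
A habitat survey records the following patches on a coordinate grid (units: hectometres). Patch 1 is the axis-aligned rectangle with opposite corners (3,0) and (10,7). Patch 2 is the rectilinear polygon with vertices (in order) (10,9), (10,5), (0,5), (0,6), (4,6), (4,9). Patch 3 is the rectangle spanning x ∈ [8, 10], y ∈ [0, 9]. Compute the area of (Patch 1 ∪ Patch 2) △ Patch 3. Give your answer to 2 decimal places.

46.00

|Patch 1 ∪ Patch 2| = 64.
|(Patch 1 ∪ Patch 2) ∩ Patch 3| = 18.
|(Patch 1 ∪ Patch 2) △ Patch 3| = 64 + 18 − 36 = 46.00.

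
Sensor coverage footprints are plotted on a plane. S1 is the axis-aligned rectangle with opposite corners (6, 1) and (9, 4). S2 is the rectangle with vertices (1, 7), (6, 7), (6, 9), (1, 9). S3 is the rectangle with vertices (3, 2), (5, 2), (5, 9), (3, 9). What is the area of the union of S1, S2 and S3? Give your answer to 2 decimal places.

By inclusion–exclusion:
Individual areas: |S1| = 9, |S2| = 10, |S3| = 14.
|S1∩S2| = 0 (no overlap).
|S1∩S3| = 0 (no overlap).
|S2∩S3|: x∈[3,5], y∈[7,9] → 2·2 = 4.
|S1∩S2∩S3| = 0.
|S1 ∪ S2 ∪ S3| = 33 − 4 + 0 = 29.00.

29.00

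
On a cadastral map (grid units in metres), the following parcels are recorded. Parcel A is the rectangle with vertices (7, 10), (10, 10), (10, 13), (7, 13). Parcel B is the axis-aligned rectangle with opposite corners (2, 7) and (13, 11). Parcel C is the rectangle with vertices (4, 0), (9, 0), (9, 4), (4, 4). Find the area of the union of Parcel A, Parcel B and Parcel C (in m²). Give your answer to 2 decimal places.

By inclusion–exclusion:
Individual areas: |Parcel A| = 9, |Parcel B| = 44, |Parcel C| = 20.
|Parcel A∩Parcel B|: x∈[7,10], y∈[10,11] → 3·1 = 3.
|Parcel A∩Parcel C| = 0 (no overlap).
|Parcel B∩Parcel C| = 0 (no overlap).
|Parcel A∩Parcel B∩Parcel C| = 0.
|Parcel A ∪ Parcel B ∪ Parcel C| = 73 − 3 + 0 = 70.00.

70.00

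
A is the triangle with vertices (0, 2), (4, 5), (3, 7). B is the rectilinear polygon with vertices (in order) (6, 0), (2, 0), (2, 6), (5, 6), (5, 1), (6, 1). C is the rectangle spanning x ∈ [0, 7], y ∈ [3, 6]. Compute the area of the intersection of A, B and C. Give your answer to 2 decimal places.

The intersection is the polygon with vertices (2,3.5), (2,5.333), (2.4,6), (3.5,6), (4,5).
By the shoelace formula its area is 3.12.

3.12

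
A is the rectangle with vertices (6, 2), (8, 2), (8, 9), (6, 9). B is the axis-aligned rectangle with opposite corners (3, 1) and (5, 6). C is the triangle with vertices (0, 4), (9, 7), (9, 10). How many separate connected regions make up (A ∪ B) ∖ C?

3

(A ∪ B) ∖ C splits into 3 disjoint pieces (area 8.6667, area 0.75, area 8.6667).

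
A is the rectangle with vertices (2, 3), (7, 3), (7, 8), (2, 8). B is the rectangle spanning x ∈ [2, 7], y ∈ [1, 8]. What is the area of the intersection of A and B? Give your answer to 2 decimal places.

25.00

|A∩B|: x∈[2,7], y∈[3,8] → 5·5 = 25.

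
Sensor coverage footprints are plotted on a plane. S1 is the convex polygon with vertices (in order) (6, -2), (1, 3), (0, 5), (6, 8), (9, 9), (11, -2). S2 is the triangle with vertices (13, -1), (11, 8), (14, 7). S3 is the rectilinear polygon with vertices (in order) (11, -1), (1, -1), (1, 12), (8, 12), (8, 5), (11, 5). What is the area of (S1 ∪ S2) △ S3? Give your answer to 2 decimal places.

|S1 ∪ S2| = 87.5.
|(S1 ∪ S2) ∩ S3| = 63.053.
|(S1 ∪ S2) △ S3| = 87.5 + 109 − 126.1061 = 70.39.

70.39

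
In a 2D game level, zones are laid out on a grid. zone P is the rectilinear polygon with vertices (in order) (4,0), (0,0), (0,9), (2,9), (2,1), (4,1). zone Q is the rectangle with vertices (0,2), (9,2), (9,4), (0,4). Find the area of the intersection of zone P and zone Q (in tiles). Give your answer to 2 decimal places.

4.00

The intersection is the polygon with vertices (0,4), (2,4), (2,2), (0,2).
By the shoelace formula its area is 4.00.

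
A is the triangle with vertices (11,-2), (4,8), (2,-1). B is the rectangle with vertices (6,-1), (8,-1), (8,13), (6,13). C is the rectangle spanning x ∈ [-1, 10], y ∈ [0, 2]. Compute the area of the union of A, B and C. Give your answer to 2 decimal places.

By inclusion–exclusion:
Individual areas: |A| = 41.5, |B| = 28, |C| = 22.
|A∩B| = 9.4286.
|A∩C| = 12.9111.
|B∩C|: x∈[6,8], y∈[0,2] → 2·2 = 4.
|A∩B∩C| = 4.
|A ∪ B ∪ C| = 91.5 − 26.3397 + 4 = 69.16.

69.16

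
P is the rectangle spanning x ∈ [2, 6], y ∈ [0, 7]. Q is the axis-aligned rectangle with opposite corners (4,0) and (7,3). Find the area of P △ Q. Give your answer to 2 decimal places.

|P∩Q|: x∈[4,6], y∈[0,3] → 2·3 = 6.
|P △ Q| = |P| + |Q| − 2·|P∩Q| = 28 + 9 − 12 = 25.00.

25.00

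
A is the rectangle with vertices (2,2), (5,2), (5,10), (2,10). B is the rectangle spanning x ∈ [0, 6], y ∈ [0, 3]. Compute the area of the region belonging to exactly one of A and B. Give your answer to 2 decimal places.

36.00

|A∩B|: x∈[2,5], y∈[2,3] → 3·1 = 3.
|A △ B| = |A| + |B| − 2·|A∩B| = 24 + 18 − 6 = 36.00.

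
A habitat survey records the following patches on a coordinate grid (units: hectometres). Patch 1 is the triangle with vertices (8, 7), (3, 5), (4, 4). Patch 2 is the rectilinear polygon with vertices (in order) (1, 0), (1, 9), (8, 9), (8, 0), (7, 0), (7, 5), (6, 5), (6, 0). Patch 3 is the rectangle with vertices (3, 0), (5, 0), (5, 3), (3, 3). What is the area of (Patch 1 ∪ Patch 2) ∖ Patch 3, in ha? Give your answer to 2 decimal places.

|Patch 1 ∪ Patch 2| = 58.
|(Patch 1 ∪ Patch 2) ∩ Patch 3| = 6.
|(Patch 1 ∪ Patch 2) ∖ Patch 3| = 58 − 6 = 52.00.

52.00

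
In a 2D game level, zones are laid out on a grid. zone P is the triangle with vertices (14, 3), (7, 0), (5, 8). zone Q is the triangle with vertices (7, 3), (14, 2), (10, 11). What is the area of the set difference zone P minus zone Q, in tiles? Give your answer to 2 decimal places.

17.22

|zone P| = 31, |zone P∩zone Q| = 13.781.
|zone P ∖ zone Q| = |zone P| − |zone P∩zone Q| = 31 − 13.781 = 17.22.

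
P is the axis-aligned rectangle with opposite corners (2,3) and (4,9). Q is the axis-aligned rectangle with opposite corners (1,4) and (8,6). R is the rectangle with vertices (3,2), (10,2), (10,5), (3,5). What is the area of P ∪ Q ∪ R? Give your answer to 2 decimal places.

By inclusion–exclusion:
Individual areas: |P| = 12, |Q| = 14, |R| = 21.
|P∩Q|: x∈[2,4], y∈[4,6] → 2·2 = 4.
|P∩R|: x∈[3,4], y∈[3,5] → 1·2 = 2.
|Q∩R|: x∈[3,8], y∈[4,5] → 5·1 = 5.
|P∩Q∩R| = 1.
|P ∪ Q ∪ R| = 47 − 11 + 1 = 37.00.

37.00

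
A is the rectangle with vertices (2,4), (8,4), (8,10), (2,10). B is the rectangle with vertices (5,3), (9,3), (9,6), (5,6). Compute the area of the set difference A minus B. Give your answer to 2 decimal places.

|A∩B|: x∈[5,8], y∈[4,6] → 3·2 = 6.
|A| = 36.
|A ∖ B| = |A| − |A∩B| = 36 − 6 = 30.00.

30.00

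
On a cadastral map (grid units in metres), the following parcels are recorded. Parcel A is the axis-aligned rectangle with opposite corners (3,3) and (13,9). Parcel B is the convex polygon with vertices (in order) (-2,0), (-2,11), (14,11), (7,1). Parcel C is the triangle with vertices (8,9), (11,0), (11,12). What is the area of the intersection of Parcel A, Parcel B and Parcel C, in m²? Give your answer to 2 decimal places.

8.41

The intersection is the polygon with vertices (11,9), (11,6.714), (9.484,4.548), (8,9).
By the shoelace formula its area is 8.41.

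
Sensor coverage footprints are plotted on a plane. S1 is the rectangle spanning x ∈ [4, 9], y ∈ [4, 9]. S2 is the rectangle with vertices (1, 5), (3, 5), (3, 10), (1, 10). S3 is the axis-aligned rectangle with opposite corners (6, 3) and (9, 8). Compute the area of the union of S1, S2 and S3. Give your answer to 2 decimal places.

By inclusion–exclusion:
Individual areas: |S1| = 25, |S2| = 10, |S3| = 15.
|S1∩S2| = 0 (no overlap).
|S1∩S3|: x∈[6,9], y∈[4,8] → 3·4 = 12.
|S2∩S3| = 0 (no overlap).
|S1∩S2∩S3| = 0.
|S1 ∪ S2 ∪ S3| = 50 − 12 + 0 = 38.00.

38.00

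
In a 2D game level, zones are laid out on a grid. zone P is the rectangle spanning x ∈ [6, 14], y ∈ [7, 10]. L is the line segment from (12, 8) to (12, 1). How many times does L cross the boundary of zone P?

1

The segment meets the boundary at (12,7).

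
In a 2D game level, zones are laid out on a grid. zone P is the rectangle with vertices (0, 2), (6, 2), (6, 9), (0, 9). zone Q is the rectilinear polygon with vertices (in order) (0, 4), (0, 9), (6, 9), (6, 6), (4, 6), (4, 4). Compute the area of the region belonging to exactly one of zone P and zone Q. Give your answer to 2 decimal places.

16.00

|zone P| = 42, |zone Q| = 26, |zone P∩zone Q| = 26.
|zone P △ zone Q| = |zone P| + |zone Q| − 2·|zone P∩zone Q| = 42 + 26 − 52 = 16.00.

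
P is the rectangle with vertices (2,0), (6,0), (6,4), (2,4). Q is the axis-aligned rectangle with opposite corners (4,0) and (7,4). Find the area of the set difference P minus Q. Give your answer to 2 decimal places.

|P∩Q|: x∈[4,6], y∈[0,4] → 2·4 = 8.
|P| = 16.
|P ∖ Q| = |P| − |P∩Q| = 16 − 8 = 8.00.

8.00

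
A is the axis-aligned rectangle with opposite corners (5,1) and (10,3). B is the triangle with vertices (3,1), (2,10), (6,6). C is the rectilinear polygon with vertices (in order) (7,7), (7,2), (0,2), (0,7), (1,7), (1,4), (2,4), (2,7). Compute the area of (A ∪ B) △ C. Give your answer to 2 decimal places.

|A ∪ B| = 26.
|(A ∪ B) ∩ C| = 13.6444.
|(A ∪ B) △ C| = 26 + 32 − 27.2889 = 30.71.

30.71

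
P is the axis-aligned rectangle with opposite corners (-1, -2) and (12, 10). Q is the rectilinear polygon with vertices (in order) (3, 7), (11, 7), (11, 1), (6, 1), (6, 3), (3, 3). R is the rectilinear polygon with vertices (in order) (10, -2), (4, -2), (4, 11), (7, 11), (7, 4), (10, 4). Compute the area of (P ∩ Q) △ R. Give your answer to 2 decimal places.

53.00

|P ∩ Q| = 42.
|(P ∩ Q) ∩ R| = 23.
|(P ∩ Q) △ R| = 42 + 57 − 46 = 53.00.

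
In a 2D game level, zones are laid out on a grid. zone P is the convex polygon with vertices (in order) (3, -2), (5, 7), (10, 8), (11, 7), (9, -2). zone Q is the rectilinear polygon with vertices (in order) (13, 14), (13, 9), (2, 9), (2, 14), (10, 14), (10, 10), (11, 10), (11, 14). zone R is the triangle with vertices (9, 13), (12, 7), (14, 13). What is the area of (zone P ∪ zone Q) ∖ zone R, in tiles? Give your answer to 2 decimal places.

|zone P ∪ zone Q| = 108.
|(zone P ∪ zone Q) ∩ zone R| = 9.0833.
|(zone P ∪ zone Q) ∖ zone R| = 108 − 9.0833 = 98.92.

98.92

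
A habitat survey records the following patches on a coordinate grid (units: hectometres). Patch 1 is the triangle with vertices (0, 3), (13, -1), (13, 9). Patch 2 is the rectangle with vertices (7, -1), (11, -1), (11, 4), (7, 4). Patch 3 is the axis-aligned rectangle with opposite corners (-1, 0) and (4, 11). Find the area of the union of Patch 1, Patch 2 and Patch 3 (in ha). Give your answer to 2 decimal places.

118.77

By inclusion–exclusion:
Individual areas: |Patch 1| = 65, |Patch 2| = 20, |Patch 3| = 55.
|Patch 1∩Patch 2| = 15.0769.
|Patch 1∩Patch 3| = 6.1538.
|Patch 2∩Patch 3| = 0 (no overlap).
|Patch 1∩Patch 2∩Patch 3| = 0.
|Patch 1 ∪ Patch 2 ∪ Patch 3| = 140 − 21.2308 + 0 = 118.77.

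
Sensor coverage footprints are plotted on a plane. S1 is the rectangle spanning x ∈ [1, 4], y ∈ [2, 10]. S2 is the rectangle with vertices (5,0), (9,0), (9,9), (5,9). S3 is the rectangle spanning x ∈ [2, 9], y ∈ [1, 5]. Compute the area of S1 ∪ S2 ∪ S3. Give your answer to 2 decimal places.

66.00

By inclusion–exclusion:
Individual areas: |S1| = 24, |S2| = 36, |S3| = 28.
|S1∩S2| = 0 (no overlap).
|S1∩S3|: x∈[2,4], y∈[2,5] → 2·3 = 6.
|S2∩S3|: x∈[5,9], y∈[1,5] → 4·4 = 16.
|S1∩S2∩S3| = 0.
|S1 ∪ S2 ∪ S3| = 88 − 22 + 0 = 66.00.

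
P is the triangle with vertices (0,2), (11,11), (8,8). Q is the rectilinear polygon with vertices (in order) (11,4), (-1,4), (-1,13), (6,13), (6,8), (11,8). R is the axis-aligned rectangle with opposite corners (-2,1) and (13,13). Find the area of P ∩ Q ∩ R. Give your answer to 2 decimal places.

The intersection is the polygon with vertices (8,8), (2.667,4), (2.444,4), (7.333,8).
By the shoelace formula its area is 1.78.

1.78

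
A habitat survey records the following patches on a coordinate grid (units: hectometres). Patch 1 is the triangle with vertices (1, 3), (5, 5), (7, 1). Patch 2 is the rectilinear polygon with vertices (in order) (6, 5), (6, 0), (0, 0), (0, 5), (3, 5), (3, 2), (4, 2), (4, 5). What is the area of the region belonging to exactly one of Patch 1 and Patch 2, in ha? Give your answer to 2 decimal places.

|Patch 1| = 10, |Patch 2| = 27, |Patch 1∩Patch 2| = 7.0833.
|Patch 1 △ Patch 2| = |Patch 1| + |Patch 2| − 2·|Patch 1∩Patch 2| = 10 + 27 − 14.1667 = 22.83.

22.83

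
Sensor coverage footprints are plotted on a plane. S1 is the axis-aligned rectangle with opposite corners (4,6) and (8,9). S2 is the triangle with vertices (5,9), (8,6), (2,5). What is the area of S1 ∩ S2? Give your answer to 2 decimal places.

6.83

The intersection is the polygon with vertices (4,6), (4,7.667), (5,9), (8,6).
By the shoelace formula its area is 6.83.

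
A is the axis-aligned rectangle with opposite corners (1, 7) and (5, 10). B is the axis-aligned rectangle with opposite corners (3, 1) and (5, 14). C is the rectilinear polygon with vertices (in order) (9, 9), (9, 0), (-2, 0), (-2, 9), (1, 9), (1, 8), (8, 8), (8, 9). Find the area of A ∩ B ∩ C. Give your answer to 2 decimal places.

The intersection is the polygon with vertices (3,7), (3,8), (5,8), (5,7).
By the shoelace formula its area is 2.00.

2.00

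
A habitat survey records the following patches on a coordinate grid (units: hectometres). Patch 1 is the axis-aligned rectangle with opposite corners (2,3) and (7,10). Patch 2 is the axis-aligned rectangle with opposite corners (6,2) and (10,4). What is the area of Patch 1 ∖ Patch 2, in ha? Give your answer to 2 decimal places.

|Patch 1∩Patch 2|: x∈[6,7], y∈[3,4] → 1·1 = 1.
|Patch 1| = 35.
|Patch 1 ∖ Patch 2| = |Patch 1| − |Patch 1∩Patch 2| = 35 − 1 = 34.00.

34.00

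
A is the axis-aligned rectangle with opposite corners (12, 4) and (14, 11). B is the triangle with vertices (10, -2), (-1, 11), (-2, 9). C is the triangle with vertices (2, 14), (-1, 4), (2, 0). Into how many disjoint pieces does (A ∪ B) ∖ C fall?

(A ∪ B) ∖ C splits into 3 disjoint pieces (area 14, area 8.4848, area 4.9229).

3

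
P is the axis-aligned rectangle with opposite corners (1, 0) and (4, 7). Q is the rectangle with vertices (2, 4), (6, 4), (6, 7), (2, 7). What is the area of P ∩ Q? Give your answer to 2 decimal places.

6.00

|P∩Q|: x∈[2,4], y∈[4,7] → 2·3 = 6.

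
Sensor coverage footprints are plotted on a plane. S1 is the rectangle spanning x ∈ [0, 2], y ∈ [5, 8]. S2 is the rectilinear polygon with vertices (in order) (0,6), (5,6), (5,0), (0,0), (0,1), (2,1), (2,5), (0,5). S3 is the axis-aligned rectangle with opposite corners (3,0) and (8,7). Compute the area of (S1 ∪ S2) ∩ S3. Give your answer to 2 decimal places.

The region (S1 ∪ S2) ∩ S3 is the polygon with vertices (5,6), (5,0), (3,0), (3,6).
By the shoelace formula its area is 12.00.

12.00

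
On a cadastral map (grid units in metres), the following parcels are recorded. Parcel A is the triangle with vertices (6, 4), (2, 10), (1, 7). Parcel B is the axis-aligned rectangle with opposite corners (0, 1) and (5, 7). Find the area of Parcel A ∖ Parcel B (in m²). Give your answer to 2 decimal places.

4.95

|Parcel A| = 9, |Parcel A∩Parcel B| = 4.05.
|Parcel A ∖ Parcel B| = |Parcel A| − |Parcel A∩Parcel B| = 9 − 4.05 = 4.95.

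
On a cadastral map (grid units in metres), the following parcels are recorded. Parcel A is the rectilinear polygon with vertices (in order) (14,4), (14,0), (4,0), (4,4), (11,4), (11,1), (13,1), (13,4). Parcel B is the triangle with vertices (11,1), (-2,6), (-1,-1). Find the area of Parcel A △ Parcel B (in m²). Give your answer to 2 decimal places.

50.15

|Parcel A| = 34, |Parcel B| = 43, |Parcel A∩Parcel B| = 13.4231.
|Parcel A △ Parcel B| = |Parcel A| + |Parcel B| − 2·|Parcel A∩Parcel B| = 34 + 43 − 26.8462 = 50.15.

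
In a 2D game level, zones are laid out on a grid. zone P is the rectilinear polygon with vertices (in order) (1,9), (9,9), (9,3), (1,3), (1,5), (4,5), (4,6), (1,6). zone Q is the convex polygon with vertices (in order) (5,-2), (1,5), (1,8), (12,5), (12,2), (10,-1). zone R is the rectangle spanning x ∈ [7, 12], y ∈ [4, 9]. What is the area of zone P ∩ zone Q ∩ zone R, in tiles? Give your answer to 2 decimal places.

4.18

The intersection is the polygon with vertices (9,5.818), (9,4), (7,4), (7,6.364).
By the shoelace formula its area is 4.18.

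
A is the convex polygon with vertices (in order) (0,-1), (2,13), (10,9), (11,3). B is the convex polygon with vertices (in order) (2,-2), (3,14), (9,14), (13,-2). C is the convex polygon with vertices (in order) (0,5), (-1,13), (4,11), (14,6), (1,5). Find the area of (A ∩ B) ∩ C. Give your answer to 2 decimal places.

The region (A ∩ B) ∩ C is the polygon with vertices (10.544,5.734), (2.444,5.111), (2.841,11.463), (4,11), (10.182,7.909).
By the shoelace formula its area is 33.30.

33.30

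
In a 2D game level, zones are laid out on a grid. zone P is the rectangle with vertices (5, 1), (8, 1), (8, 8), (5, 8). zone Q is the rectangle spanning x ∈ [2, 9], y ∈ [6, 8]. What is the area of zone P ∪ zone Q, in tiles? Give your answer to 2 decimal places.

By inclusion–exclusion:
Individual areas: |zone P| = 21, |zone Q| = 14.
|zone P∩zone Q|: x∈[5,8], y∈[6,8] → 3·2 = 6.
|zone P ∪ zone Q| = 35 − 6 = 29.00.

29.00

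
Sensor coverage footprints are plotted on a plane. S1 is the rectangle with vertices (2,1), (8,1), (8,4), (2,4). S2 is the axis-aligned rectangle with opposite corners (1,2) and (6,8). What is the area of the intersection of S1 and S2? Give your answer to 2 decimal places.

8.00

|S1∩S2|: x∈[2,6], y∈[2,4] → 4·2 = 8.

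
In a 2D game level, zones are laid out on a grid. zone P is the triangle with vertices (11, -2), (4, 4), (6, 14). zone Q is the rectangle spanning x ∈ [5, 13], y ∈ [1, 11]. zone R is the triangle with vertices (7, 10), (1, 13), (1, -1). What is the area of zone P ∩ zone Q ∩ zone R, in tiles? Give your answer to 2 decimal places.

4.30

The intersection is the polygon with vertices (5,9), (5.364,10.818), (7,10), (5,6.333).
By the shoelace formula its area is 4.30.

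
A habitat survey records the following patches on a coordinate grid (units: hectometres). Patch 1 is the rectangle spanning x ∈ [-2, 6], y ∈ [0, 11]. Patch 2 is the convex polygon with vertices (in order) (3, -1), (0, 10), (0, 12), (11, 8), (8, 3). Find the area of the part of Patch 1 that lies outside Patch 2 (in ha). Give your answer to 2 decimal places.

|Patch 1| = 88, |Patch 1∩Patch 2| = 49.2182.
|Patch 1 ∖ Patch 2| = |Patch 1| − |Patch 1∩Patch 2| = 88 − 49.2182 = 38.78.

38.78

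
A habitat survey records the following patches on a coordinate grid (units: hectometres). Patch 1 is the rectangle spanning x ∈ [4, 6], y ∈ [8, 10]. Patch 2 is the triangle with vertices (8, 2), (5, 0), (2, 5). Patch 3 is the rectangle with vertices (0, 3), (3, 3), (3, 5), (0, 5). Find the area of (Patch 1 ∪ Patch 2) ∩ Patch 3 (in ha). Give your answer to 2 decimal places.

The region (Patch 1 ∪ Patch 2) ∩ Patch 3 is the polygon with vertices (2,5), (3,4.5), (3,3.333).
By the shoelace formula its area is 0.58.

0.58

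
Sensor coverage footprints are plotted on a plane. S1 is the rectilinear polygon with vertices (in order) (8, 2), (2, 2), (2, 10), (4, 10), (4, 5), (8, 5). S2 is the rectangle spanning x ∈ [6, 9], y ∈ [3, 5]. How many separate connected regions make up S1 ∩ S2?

1

S1 ∩ S2 is a single connected region.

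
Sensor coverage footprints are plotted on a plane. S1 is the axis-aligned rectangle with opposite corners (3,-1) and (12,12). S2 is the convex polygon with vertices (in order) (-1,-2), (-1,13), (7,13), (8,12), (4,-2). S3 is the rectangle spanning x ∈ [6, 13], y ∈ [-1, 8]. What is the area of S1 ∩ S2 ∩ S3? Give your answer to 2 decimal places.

1.29

The intersection is the polygon with vertices (6,5), (6,8), (6.857,8).
By the shoelace formula its area is 1.29.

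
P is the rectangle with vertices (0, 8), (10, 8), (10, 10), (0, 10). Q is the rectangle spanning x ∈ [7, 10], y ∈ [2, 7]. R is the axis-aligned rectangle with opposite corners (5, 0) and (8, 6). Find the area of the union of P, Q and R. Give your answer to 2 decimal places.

By inclusion–exclusion:
Individual areas: |P| = 20, |Q| = 15, |R| = 18.
|P∩Q| = 0 (no overlap).
|P∩R| = 0 (no overlap).
|Q∩R|: x∈[7,8], y∈[2,6] → 1·4 = 4.
|P∩Q∩R| = 0.
|P ∪ Q ∪ R| = 53 − 4 + 0 = 49.00.

49.00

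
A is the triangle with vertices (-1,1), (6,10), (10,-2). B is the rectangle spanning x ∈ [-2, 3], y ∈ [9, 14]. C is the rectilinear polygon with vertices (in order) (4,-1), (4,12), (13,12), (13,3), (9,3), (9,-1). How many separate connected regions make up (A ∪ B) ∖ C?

3

(A ∪ B) ∖ C splits into 3 disjoint pieces (area 2.3333, area 19.4805, area 25).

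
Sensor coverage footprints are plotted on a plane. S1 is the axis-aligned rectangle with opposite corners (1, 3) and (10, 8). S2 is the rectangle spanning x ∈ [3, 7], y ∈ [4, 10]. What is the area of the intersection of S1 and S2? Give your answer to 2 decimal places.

16.00

|S1∩S2|: x∈[3,7], y∈[4,8] → 4·4 = 16.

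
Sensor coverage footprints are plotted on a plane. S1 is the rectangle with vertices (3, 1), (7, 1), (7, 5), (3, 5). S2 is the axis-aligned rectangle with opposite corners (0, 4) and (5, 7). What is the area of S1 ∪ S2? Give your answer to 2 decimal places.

29.00

By inclusion–exclusion:
Individual areas: |S1| = 16, |S2| = 15.
|S1∩S2|: x∈[3,5], y∈[4,5] → 2·1 = 2.
|S1 ∪ S2| = 31 − 2 = 29.00.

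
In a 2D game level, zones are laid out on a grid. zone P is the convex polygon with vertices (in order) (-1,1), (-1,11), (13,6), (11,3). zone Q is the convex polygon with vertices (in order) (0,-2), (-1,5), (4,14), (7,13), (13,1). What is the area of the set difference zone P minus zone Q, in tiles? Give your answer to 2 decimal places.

13.50

|zone P| = 86, |zone P∩zone Q| = 72.5021.
|zone P ∖ zone Q| = |zone P| − |zone P∩zone Q| = 86 − 72.5021 = 13.50.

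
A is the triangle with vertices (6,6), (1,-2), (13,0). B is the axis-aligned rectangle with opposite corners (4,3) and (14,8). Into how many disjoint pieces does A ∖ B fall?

A ∖ B is a single connected region.

1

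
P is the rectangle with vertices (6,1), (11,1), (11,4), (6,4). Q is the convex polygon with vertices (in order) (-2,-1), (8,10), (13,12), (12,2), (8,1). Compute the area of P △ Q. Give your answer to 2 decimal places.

74.25

|P| = 15, |Q| = 87, |P∩Q| = 13.875.
|P △ Q| = |P| + |Q| − 2·|P∩Q| = 15 + 87 − 27.75 = 74.25.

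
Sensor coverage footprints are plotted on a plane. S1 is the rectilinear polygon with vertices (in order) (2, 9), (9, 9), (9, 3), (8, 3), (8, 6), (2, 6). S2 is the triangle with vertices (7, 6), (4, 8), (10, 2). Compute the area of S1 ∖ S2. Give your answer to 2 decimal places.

|S1| = 24, |S1∩S2| = 1.5.
|S1 ∖ S2| = |S1| − |S1∩S2| = 24 − 1.5 = 22.50.

22.50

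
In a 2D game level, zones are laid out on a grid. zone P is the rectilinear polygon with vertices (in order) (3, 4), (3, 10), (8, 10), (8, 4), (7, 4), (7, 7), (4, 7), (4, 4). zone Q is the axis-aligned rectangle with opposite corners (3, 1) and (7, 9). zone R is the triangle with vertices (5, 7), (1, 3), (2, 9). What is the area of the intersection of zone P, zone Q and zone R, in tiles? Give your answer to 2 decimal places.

2.83

The intersection is the polygon with vertices (4,7), (4,6), (3,5), (3,8.333), (5,7).
By the shoelace formula its area is 2.83.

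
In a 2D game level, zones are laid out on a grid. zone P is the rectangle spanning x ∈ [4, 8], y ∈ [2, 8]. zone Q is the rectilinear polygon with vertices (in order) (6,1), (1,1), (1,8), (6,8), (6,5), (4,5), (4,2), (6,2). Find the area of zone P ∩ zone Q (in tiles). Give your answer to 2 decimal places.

6.00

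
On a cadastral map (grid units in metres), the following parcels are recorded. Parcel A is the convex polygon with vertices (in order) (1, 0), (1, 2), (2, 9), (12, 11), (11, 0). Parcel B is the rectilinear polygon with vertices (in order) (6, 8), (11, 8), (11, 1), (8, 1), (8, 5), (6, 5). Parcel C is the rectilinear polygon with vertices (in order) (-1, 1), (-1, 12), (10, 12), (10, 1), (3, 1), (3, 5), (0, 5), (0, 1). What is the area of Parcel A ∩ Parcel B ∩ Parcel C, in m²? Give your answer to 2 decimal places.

The intersection is the polygon with vertices (8,1), (8,5), (6,5), (6,8), (10,8), (10,1).
By the shoelace formula its area is 20.00.

20.00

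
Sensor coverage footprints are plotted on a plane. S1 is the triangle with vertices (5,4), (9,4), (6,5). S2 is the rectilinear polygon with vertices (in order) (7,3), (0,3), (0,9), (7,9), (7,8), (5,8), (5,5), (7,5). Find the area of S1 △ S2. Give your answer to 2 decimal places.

35.33

|S1| = 2, |S2| = 36, |S1∩S2| = 1.3333.
|S1 △ S2| = |S1| + |S2| − 2·|S1∩S2| = 2 + 36 − 2.6667 = 35.33.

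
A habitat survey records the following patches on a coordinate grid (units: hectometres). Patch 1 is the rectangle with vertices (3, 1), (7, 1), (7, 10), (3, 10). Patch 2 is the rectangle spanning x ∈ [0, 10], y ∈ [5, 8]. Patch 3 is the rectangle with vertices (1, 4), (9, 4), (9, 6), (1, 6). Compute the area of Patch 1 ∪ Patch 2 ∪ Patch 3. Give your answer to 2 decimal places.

58.00

By inclusion–exclusion:
Individual areas: |Patch 1| = 36, |Patch 2| = 30, |Patch 3| = 16.
|Patch 1∩Patch 2|: x∈[3,7], y∈[5,8] → 4·3 = 12.
|Patch 1∩Patch 3|: x∈[3,7], y∈[4,6] → 4·2 = 8.
|Patch 2∩Patch 3|: x∈[1,9], y∈[5,6] → 8·1 = 8.
|Patch 1∩Patch 2∩Patch 3| = 4.
|Patch 1 ∪ Patch 2 ∪ Patch 3| = 82 − 28 + 4 = 58.00.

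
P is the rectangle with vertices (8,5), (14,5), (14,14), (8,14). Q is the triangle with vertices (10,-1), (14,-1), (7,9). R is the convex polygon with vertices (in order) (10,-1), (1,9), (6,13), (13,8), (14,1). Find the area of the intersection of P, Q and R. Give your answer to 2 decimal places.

The intersection is the polygon with vertices (9.8,5), (8.2,5), (8,5.667), (8,7.571).
By the shoelace formula its area is 2.25.

2.25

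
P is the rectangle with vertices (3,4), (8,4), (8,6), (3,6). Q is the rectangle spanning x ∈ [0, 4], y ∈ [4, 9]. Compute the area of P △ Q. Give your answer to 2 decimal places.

|P∩Q|: x∈[3,4], y∈[4,6] → 1·2 = 2.
|P △ Q| = |P| + |Q| − 2·|P∩Q| = 10 + 20 − 4 = 26.00.

26.00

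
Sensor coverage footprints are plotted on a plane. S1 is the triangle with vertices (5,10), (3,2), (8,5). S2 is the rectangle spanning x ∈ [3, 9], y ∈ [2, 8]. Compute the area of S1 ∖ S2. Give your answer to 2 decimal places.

1.70

|S1| = 17, |S1∩S2| = 15.3.
|S1 ∖ S2| = |S1| − |S1∩S2| = 17 − 15.3 = 1.70.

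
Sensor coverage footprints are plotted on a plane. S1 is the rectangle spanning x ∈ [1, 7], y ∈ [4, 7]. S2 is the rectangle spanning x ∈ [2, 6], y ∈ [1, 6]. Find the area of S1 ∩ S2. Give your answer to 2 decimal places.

8.00

|S1∩S2|: x∈[2,6], y∈[4,6] → 4·2 = 8.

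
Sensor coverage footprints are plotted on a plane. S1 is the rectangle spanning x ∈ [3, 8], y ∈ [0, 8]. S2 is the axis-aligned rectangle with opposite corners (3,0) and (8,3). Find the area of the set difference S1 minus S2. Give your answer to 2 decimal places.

25.00

|S1∩S2|: x∈[3,8], y∈[0,3] → 5·3 = 15.
|S1| = 40.
|S1 ∖ S2| = |S1| − |S1∩S2| = 40 − 15 = 25.00.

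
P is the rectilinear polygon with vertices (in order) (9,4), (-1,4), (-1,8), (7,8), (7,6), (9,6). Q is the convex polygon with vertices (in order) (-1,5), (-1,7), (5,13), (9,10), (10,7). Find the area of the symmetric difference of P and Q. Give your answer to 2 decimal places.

|P| = 36, |Q| = 48.5, |P∩Q| = 17.6818.
|P △ Q| = |P| + |Q| − 2·|P∩Q| = 36 + 48.5 − 35.3636 = 49.14.

49.14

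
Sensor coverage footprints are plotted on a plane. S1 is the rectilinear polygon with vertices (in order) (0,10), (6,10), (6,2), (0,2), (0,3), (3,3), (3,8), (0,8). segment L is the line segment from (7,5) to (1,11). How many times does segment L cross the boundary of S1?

2

The segment meets the boundary at (2,10), (6,6).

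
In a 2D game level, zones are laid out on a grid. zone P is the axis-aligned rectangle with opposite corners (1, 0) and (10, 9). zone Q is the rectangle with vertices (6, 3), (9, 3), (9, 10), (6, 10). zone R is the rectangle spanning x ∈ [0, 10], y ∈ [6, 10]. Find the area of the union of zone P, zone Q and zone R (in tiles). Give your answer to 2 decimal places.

By inclusion–exclusion:
Individual areas: |zone P| = 81, |zone Q| = 21, |zone R| = 40.
|zone P∩zone Q|: x∈[6,9], y∈[3,9] → 3·6 = 18.
|zone P∩zone R|: x∈[1,10], y∈[6,9] → 9·3 = 27.
|zone Q∩zone R|: x∈[6,9], y∈[6,10] → 3·4 = 12.
|zone P∩zone Q∩zone R| = 9.
|zone P ∪ zone Q ∪ zone R| = 142 − 57 + 9 = 94.00.

94.00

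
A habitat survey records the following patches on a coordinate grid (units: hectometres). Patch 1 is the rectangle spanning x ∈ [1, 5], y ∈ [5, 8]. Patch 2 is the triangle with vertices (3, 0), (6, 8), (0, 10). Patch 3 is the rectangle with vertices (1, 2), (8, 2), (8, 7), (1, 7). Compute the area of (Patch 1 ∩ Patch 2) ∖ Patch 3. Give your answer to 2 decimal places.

4.00

|Patch 1 ∩ Patch 2| = 11.5625.
|(Patch 1 ∩ Patch 2) ∩ Patch 3| = 7.5625.
|(Patch 1 ∩ Patch 2) ∖ Patch 3| = 11.5625 − 7.5625 = 4.00.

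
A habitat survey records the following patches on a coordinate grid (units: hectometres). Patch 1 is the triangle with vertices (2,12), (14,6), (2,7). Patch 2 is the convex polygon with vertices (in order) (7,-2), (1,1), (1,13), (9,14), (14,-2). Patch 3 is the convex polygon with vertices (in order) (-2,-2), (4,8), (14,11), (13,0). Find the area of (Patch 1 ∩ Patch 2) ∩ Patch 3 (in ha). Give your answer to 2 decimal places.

14.01

The region (Patch 1 ∩ Patch 2) ∩ Patch 3 is the polygon with vertices (11.433,6.214), (3.333,6.889), (4,8), (7.75,9.125), (11.037,7.481).
By the shoelace formula its area is 14.01.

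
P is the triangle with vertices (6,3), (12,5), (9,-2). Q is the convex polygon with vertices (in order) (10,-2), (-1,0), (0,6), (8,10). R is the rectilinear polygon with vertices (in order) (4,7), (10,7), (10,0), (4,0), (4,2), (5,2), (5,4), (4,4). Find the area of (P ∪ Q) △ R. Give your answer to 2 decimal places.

60.07

|P ∪ Q| = 92.8577.
|(P ∪ Q) ∩ R| = 36.3929.
|(P ∪ Q) △ R| = 92.8577 + 40 − 72.7857 = 60.07.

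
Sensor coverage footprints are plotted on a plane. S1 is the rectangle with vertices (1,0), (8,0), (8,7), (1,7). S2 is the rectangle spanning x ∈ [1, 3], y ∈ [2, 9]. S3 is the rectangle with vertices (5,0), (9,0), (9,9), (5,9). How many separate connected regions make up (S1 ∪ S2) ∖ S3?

(S1 ∪ S2) ∖ S3 is a single connected region.

1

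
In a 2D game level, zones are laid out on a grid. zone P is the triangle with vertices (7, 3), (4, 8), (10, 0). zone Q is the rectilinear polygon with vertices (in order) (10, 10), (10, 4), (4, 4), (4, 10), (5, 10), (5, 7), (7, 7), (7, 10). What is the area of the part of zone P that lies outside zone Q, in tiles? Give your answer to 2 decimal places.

|zone P| = 3, |zone P∩zone Q| = 1.2.
|zone P ∖ zone Q| = |zone P| − |zone P∩zone Q| = 3 − 1.2 = 1.80.

1.80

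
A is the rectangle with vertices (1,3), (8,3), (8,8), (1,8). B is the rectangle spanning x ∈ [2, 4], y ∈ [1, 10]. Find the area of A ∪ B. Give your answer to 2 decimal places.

By inclusion–exclusion:
Individual areas: |A| = 35, |B| = 18.
|A∩B|: x∈[2,4], y∈[3,8] → 2·5 = 10.
|A ∪ B| = 53 − 10 = 43.00.

43.00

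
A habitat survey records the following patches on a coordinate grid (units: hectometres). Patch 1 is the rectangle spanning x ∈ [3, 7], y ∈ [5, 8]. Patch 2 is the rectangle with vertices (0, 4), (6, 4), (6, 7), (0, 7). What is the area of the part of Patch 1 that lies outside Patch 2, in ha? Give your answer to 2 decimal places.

|Patch 1∩Patch 2|: x∈[3,6], y∈[5,7] → 3·2 = 6.
|Patch 1| = 12.
|Patch 1 ∖ Patch 2| = |Patch 1| − |Patch 1∩Patch 2| = 12 − 6 = 6.00.

6.00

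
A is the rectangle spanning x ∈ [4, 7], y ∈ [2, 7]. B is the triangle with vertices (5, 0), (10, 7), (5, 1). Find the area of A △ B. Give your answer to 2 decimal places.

|A| = 15, |B| = 2.5, |A∩B| = 0.5881.
|A △ B| = |A| + |B| − 2·|A∩B| = 15 + 2.5 − 1.1762 = 16.32.

16.32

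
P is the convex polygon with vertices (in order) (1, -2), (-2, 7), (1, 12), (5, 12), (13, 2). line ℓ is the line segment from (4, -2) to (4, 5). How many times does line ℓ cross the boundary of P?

1

The segment meets the boundary at (4,-1).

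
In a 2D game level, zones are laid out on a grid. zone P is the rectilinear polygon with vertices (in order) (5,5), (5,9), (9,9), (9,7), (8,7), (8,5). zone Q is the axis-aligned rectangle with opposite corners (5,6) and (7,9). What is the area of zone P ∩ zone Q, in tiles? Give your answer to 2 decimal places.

The intersection is the polygon with vertices (5,9), (7,9), (7,6), (5,6).
By the shoelace formula its area is 6.00.

6.00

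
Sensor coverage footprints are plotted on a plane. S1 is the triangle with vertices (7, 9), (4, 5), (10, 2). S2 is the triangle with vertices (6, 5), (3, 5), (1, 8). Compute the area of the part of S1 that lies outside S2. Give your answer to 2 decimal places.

15.67

|S1| = 16.5, |S1∩S2| = 0.8276.
|S1 ∖ S2| = |S1| − |S1∩S2| = 16.5 − 0.8276 = 15.67.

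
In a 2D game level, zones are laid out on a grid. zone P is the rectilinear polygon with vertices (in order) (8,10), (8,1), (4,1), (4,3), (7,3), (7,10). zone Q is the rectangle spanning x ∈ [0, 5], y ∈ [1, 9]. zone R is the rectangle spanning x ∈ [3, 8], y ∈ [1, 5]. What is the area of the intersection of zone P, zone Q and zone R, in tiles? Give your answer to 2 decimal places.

2.00

The intersection is the polygon with vertices (4,3), (5,3), (5,1), (4,1).
By the shoelace formula its area is 2.00.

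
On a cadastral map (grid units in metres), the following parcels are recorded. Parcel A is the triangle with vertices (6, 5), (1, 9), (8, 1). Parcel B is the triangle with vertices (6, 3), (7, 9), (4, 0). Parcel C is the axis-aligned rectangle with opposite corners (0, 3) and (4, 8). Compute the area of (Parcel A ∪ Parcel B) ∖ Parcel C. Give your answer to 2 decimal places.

|Parcel A ∪ Parcel B| = 9.4981.
|(Parcel A ∪ Parcel B) ∩ Parcel C| = 1.3554.
|(Parcel A ∪ Parcel B) ∖ Parcel C| = 9.4981 − 1.3554 = 8.14.

8.14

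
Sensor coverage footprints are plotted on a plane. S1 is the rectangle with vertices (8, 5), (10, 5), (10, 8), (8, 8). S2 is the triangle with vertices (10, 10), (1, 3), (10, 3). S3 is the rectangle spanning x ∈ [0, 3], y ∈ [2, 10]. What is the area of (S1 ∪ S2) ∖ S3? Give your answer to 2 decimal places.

|S1 ∪ S2| = 31.5.
|(S1 ∪ S2) ∩ S3| = 1.5556.
|(S1 ∪ S2) ∖ S3| = 31.5 − 1.5556 = 29.94.

29.94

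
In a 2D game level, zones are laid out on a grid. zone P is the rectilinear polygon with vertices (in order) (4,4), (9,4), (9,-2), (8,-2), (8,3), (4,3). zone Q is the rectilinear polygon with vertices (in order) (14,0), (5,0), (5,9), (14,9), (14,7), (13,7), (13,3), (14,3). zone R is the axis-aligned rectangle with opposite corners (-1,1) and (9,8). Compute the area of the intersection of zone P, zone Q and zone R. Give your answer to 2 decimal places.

The intersection is the polygon with vertices (9,1), (8,1), (8,3), (5,3), (5,4), (9,4).
By the shoelace formula its area is 6.00.

6.00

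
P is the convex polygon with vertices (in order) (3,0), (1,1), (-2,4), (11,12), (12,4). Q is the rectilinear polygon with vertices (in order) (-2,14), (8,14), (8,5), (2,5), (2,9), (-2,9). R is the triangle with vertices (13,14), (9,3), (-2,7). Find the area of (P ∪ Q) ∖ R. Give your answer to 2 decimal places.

|P ∪ Q| = 139.6538.
|(P ∪ Q) ∩ R| = 54.42.
|(P ∪ Q) ∖ R| = 139.6538 − 54.42 = 85.23.

85.23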